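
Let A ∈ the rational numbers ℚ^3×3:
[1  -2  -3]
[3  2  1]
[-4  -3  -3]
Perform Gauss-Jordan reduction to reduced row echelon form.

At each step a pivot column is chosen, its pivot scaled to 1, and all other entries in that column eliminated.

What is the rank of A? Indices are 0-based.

rank = 3

[1] R0 /= 1  ⇒  (1, -2, -3)
     R1 -= 3·R0  ⇒  (0, 8, 10)
     R2 -= -4·R0  ⇒  (0, -11, -15)
[2] R1 /= 8  ⇒  (0, 1, 5/4)
     R0 -= -2·R1  ⇒  (1, 0, -1/2)
     R2 -= -11·R1  ⇒  (0, 0, -5/4)
[3] R2 /= -5/4  ⇒  (0, 0, 1)
     R0 -= -1/2·R2  ⇒  (1, 0, 0)
     R1 -= 5/4·R2  ⇒  (0, 1, 0)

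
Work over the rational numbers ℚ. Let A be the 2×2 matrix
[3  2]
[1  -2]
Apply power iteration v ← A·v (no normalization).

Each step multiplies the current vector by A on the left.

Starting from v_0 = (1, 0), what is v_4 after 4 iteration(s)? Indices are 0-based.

v_4 = (123, 17)

v_0 = (1, 0).
v_1 = A·v_0 = (3, 1).
v_2 = A·v_1 = (11, 1).
v_3 = A·v_2 = (35, 9).
v_4 = A·v_3 = (123, 17).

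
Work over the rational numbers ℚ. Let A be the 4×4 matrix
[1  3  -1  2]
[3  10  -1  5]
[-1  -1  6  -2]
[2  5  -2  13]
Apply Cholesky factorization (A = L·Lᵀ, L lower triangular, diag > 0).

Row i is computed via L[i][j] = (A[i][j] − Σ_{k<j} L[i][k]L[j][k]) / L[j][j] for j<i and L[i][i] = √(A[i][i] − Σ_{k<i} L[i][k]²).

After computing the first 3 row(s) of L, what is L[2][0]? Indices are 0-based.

L[2][0] = -1

Step 1: L[0][0] = √(1) = 1.
  L[1][0] = (3) / L[0][0] = 3.
Step 2: L[1][1] = √(1) = 1.
  L[2][0] = (-1) / L[0][0] = -1.
  L[2][1] = (2) / L[1][1] = 2.
Step 3: L[2][2] = √(1) = 1.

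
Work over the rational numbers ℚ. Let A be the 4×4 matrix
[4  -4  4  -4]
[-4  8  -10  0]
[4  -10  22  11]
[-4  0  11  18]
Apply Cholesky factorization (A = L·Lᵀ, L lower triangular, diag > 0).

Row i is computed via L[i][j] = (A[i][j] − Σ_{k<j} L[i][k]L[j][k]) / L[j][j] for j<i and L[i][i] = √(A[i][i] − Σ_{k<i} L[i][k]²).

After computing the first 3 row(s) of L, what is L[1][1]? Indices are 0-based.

L[1][1] = 2

Step 1: L[0][0] = √(4) = 2.
  L[1][0] = (-4) / L[0][0] = -2.
Step 2: L[1][1] = √(4) = 2.
  L[2][0] = (4) / L[0][0] = 2.
  L[2][1] = (-6) / L[1][1] = -3.
Step 3: L[2][2] = √(9) = 3.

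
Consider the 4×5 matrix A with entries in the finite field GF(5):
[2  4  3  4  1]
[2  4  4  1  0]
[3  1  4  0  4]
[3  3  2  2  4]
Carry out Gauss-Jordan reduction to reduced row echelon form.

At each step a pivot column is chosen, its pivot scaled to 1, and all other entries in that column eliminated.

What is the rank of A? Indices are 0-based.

rank = 4

pivot(0,0)=2: scale R0 → (1, 2, 4, 2, 3)
  clear (1,0): R1 −= (2)R0 → (0, 0, 1, 2, 4)
  clear (2,0): R2 −= (3)R0 → (0, 0, 2, 4, 0)
  clear (3,0): R3 −= (3)R0 → (0, 2, 0, 1, 0)
pivot(1,1): swap R1↔R3
pivot(1,1)=2: scale R1 → (0, 1, 0, 3, 0)
  clear (0,1): R0 −= (2)R1 → (1, 0, 4, 1, 3)
pivot(2,2)=2: scale R2 → (0, 0, 1, 2, 0)
  clear (0,2): R0 −= (4)R2 → (1, 0, 0, 3, 3)
  clear (3,2): R3 −= (1)R2 → (0, 0, 0, 0, 4)
col 3: no nonzero at/below row 3; advance.
pivot(3,4)=4: scale R3 → (0, 0, 0, 0, 1)
  clear (0,4): R0 −= (3)R3 → (1, 0, 0, 3, 0)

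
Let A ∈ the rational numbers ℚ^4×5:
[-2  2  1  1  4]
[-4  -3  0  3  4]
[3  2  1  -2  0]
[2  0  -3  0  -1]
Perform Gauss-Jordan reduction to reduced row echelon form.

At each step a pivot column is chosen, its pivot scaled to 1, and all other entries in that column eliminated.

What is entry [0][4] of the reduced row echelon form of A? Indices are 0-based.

pivot(0,0)=-2: scale R0 → (1, -1, -1/2, -1/2, -2)
  clear (1,0): R1 −= (-4)R0 → (0, -7, -2, 1, -4)
  clear (2,0): R2 −= (3)R0 → (0, 5, 5/2, -1/2, 6)
  clear (3,0): R3 −= (2)R0 → (0, 2, -2, 1, 3)
pivot(1,1)=-7: scale R1 → (0, 1, 2/7, -1/7, 4/7)
  clear (0,1): R0 −= (-1)R1 → (1, 0, -3/14, -9/14, -10/7)
  clear (2,1): R2 −= (5)R1 → (0, 0, 15/14, 3/14, 22/7)
  clear (3,1): R3 −= (2)R1 → (0, 0, -18/7, 9/7, 13/7)
pivot(2,2)=15/14: scale R2 → (0, 0, 1, 1/5, 44/15)
  clear (0,2): R0 −= (-3/14)R2 → (1, 0, 0, -3/5, -4/5)
  clear (1,2): R1 −= (2/7)R2 → (0, 1, 0, -1/5, -4/15)
  clear (3,2): R3 −= (-18/7)R2 → (0, 0, 0, 9/5, 47/5)
pivot(3,3)=9/5: scale R3 → (0, 0, 0, 1, 47/9)
  clear (0,3): R0 −= (-3/5)R3 → (1, 0, 0, 0, 7/3)
  clear (1,3): R1 −= (-1/5)R3 → (0, 1, 0, 0, 7/9)
  clear (2,3): R2 −= (1/5)R3 → (0, 0, 1, 0, 17/9)

M[0][4] = 7/3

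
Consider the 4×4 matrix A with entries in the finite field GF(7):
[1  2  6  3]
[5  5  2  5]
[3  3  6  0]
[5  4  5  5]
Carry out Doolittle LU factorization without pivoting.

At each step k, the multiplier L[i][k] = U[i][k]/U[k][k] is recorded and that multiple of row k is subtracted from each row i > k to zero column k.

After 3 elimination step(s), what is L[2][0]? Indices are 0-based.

k=0: U[0][0]=1
  eliminate (1,0): mult=5, new row 1: (0, 2, 0, 4); set L[1][0]=5
  eliminate (2,0): mult=3, new row 2: (0, 4, 2, 5); set L[2][0]=3
  eliminate (3,0): mult=5, new row 3: (0, 1, 3, 4); set L[3][0]=5
k=1: U[1][1]=2
  eliminate (2,1): mult=2, new row 2: (0, 0, 2, 4); set L[2][1]=2
  eliminate (3,1): mult=4, new row 3: (0, 0, 3, 2); set L[3][1]=4
k=2: U[2][2]=2
  eliminate (3,2): mult=5, new row 3: (0, 0, 0, 3); set L[3][2]=5

L[2][0] = 3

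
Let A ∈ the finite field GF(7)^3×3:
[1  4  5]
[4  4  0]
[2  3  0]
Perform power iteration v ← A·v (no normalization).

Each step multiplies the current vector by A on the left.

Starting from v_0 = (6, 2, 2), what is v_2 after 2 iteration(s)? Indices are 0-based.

v_0 = (6, 2, 2).
v_1 = A·v_0 = (3, 4, 4).
v_2 = A·v_1 = (4, 0, 4).

v_2 = (4, 0, 4)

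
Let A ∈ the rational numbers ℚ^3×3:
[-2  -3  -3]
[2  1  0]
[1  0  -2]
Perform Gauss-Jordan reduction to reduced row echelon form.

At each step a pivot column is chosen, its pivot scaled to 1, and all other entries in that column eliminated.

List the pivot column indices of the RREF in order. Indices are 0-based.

pivot columns: 0, 1, 2

[1] R0 /= -2  ⇒  (1, 3/2, 3/2)
     R1 -= 2·R0  ⇒  (0, -2, -3)
     R2 -= 1·R0  ⇒  (0, -3/2, -7/2)
[2] R1 /= -2  ⇒  (0, 1, 3/2)
     R0 -= 3/2·R1  ⇒  (1, 0, -3/4)
     R2 -= -3/2·R1  ⇒  (0, 0, -5/4)
[3] R2 /= -5/4  ⇒  (0, 0, 1)
     R0 -= -3/4·R2  ⇒  (1, 0, 0)
     R1 -= 3/2·R2  ⇒  (0, 1, 0)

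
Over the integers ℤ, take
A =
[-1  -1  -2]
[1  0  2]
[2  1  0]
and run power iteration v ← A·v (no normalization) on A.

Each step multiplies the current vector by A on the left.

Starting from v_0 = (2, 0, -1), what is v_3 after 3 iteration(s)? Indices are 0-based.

v_3 = (0, -8, -8)

v_0 = (2, 0, -1).
v_1 = A·v_0 = (0, 0, 4).
v_2 = A·v_1 = (-8, 8, 0).
v_3 = A·v_2 = (0, -8, -8).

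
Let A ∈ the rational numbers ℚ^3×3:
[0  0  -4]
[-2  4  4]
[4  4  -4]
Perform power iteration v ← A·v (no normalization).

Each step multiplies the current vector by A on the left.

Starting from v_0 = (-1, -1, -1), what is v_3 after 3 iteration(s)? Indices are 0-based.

v_3 = (-32, -192, -160)

v_0 = (-1, -1, -1).
v_1 = A·v_0 = (4, -6, -4).
v_2 = A·v_1 = (16, -48, 8).
v_3 = A·v_2 = (-32, -192, -160).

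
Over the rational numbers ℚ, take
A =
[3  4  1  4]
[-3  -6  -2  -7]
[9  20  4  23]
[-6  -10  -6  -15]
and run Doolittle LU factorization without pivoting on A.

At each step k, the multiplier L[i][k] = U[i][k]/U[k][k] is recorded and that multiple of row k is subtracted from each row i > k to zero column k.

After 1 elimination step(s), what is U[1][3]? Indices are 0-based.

U[1][3] = -3

Step 1: pivot at (0,0) is 3.
  row1 ← row1 − (-1)·row0  ⇒  L[1][0]=-1, U row1=(0, -2, -1, -3)
  row2 ← row2 − (3)·row0  ⇒  L[2][0]=3, U row2=(0, 8, 1, 11)
  row3 ← row3 − (-2)·row0  ⇒  L[3][0]=-2, U row3=(0, -2, -4, -7)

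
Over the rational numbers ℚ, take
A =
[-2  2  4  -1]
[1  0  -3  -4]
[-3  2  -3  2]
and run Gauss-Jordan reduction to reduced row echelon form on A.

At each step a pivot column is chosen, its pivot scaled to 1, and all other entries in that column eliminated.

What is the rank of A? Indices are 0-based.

[1] R0 /= -2  ⇒  (1, -1, -2, 1/2)
     R1 -= 1·R0  ⇒  (0, 1, -1, -9/2)
     R2 -= -3·R0  ⇒  (0, -1, -9, 7/2)
[2] R1 /= 1  ⇒  (0, 1, -1, -9/2)
     R0 -= -1·R1  ⇒  (1, 0, -3, -4)
     R2 -= -1·R1  ⇒  (0, 0, -10, -1)
[3] R2 /= -10  ⇒  (0, 0, 1, 1/10)
     R0 -= -3·R2  ⇒  (1, 0, 0, -37/10)
     R1 -= -1·R2  ⇒  (0, 1, 0, -22/5)

rank = 3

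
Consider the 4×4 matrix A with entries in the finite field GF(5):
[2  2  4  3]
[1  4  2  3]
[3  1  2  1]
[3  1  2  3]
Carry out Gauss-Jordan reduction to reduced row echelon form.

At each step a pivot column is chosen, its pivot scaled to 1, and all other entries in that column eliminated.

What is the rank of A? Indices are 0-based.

[1] R0 /= 2  ⇒  (1, 1, 2, 4)
     R1 -= 1·R0  ⇒  (0, 3, 0, 4)
     R2 -= 3·R0  ⇒  (0, 3, 1, 4)
     R3 -= 3·R0  ⇒  (0, 3, 1, 1)
[2] R1 /= 3  ⇒  (0, 1, 0, 3)
     R0 -= 1·R1  ⇒  (1, 0, 2, 1)
     R2 -= 3·R1  ⇒  (0, 0, 1, 0)
     R3 -= 3·R1  ⇒  (0, 0, 1, 2)
[3] R2 /= 1  ⇒  (0, 0, 1, 0)
     R0 -= 2·R2  ⇒  (1, 0, 0, 1)
     R3 -= 1·R2  ⇒  (0, 0, 0, 2)
[4] R3 /= 2  ⇒  (0, 0, 0, 1)
     R0 -= 1·R3  ⇒  (1, 0, 0, 0)
     R1 -= 3·R3  ⇒  (0, 1, 0, 0)

rank = 4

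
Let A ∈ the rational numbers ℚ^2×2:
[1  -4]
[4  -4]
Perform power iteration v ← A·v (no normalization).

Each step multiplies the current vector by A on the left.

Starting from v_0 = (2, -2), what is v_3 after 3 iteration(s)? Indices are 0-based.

v_0 = (2, -2).
v_1 = A·v_0 = (10, 16).
v_2 = A·v_1 = (-54, -24).
v_3 = A·v_2 = (42, -120).

v_3 = (42, -120)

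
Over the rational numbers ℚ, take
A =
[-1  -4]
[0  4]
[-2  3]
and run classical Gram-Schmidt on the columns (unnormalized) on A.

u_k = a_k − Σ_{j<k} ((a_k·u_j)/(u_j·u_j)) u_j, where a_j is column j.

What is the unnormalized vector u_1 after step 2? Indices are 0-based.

u_1 = (-22/5, 4, 11/5)

Step 1: u_0 = a_0 = (-1, 0, -2).
Step 2: u_1 = a_1 − (-2/5)·u_0 = (-22/5, 4, 11/5).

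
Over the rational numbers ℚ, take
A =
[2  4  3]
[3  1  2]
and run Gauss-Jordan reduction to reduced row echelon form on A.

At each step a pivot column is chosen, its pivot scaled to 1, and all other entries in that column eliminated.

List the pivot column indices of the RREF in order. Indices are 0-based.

pivot columns: 0, 1

step 1: normalize row 0 (÷2) = (1, 2, 3/2)
  row 1: subtract 3×row0 = (0, -5, -5/2)
step 2: normalize row 1 (÷-5) = (0, 1, 1/2)
  row 0: subtract 2×row1 = (1, 0, 1/2)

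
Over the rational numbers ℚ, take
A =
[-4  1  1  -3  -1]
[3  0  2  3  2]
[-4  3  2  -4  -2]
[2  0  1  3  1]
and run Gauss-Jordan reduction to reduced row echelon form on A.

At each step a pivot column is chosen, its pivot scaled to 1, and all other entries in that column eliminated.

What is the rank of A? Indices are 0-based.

rank = 4

[1] R0 /= -4  ⇒  (1, -1/4, -1/4, 3/4, 1/4)
     R1 -= 3·R0  ⇒  (0, 3/4, 11/4, 3/4, 5/4)
     R2 -= -4·R0  ⇒  (0, 2, 1, -1, -1)
     R3 -= 2·R0  ⇒  (0, 1/2, 3/2, 3/2, 1/2)
[2] R1 /= 3/4  ⇒  (0, 1, 11/3, 1, 5/3)
     R0 -= -1/4·R1  ⇒  (1, 0, 2/3, 1, 2/3)
     R2 -= 2·R1  ⇒  (0, 0, -19/3, -3, -13/3)
     R3 -= 1/2·R1  ⇒  (0, 0, -1/3, 1, -1/3)
[3] R2 /= -19/3  ⇒  (0, 0, 1, 9/19, 13/19)
     R0 -= 2/3·R2  ⇒  (1, 0, 0, 13/19, 4/19)
     R1 -= 11/3·R2  ⇒  (0, 1, 0, -14/19, -16/19)
     R3 -= -1/3·R2  ⇒  (0, 0, 0, 22/19, -2/19)
[4] R3 /= 22/19  ⇒  (0, 0, 0, 1, -1/11)
     R0 -= 13/19·R3  ⇒  (1, 0, 0, 0, 3/11)
     R1 -= -14/19·R3  ⇒  (0, 1, 0, 0, -10/11)
     R2 -= 9/19·R3  ⇒  (0, 0, 1, 0, 8/11)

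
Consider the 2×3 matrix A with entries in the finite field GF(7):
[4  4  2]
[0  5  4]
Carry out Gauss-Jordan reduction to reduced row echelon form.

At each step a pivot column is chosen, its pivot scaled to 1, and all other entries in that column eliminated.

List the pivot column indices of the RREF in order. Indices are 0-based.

pivot columns: 0, 1

step 1: normalize row 0 (÷4) = (1, 1, 4)
step 2: normalize row 1 (÷5) = (0, 1, 5)
  row 0: subtract 1×row1 = (1, 0, 6)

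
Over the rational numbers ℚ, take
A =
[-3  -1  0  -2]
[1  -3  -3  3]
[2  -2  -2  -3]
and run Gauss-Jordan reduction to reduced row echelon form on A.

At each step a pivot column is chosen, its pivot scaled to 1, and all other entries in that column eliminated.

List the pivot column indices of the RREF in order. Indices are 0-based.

step 1: normalize row 0 (÷-3) = (1, 1/3, 0, 2/3)
  row 1: subtract 1×row0 = (0, -10/3, -3, 7/3)
  row 2: subtract 2×row0 = (0, -8/3, -2, -13/3)
step 2: normalize row 1 (÷-10/3) = (0, 1, 9/10, -7/10)
  row 0: subtract 1/3×row1 = (1, 0, -3/10, 9/10)
  row 2: subtract -8/3×row1 = (0, 0, 2/5, -31/5)
step 3: normalize row 2 (÷2/5) = (0, 0, 1, -31/2)
  row 0: subtract -3/10×row2 = (1, 0, 0, -15/4)
  row 1: subtract 9/10×row2 = (0, 1, 0, 53/4)

pivot columns: 0, 1, 2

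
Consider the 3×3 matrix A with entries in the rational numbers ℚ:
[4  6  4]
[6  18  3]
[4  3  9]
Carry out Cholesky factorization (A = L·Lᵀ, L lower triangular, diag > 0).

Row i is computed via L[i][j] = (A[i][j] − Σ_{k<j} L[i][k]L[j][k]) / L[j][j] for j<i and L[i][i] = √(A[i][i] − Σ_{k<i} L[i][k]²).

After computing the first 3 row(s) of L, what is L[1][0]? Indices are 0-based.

L[1][0] = 3

Step 1: L[0][0] = √(4) = 2.
  L[1][0] = (6) / L[0][0] = 3.
Step 2: L[1][1] = √(9) = 3.
  L[2][0] = (4) / L[0][0] = 2.
  L[2][1] = (-3) / L[1][1] = -1.
Step 3: L[2][2] = √(4) = 2.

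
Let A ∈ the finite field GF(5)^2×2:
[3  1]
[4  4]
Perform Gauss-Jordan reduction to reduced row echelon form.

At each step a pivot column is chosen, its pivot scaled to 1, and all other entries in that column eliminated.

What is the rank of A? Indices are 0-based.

step 1: normalize row 0 (÷3) = (1, 2)
  row 1: subtract 4×row0 = (0, 1)
step 2: normalize row 1 (÷1) = (0, 1)
  row 0: subtract 2×row1 = (1, 0)

rank = 2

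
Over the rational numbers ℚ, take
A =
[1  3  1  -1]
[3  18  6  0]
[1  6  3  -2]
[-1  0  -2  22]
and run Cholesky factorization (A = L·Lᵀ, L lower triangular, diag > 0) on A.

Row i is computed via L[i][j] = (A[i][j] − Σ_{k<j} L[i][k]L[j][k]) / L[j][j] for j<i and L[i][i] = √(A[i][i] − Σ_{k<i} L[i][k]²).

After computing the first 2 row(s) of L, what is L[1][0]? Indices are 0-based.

L[1][0] = 3

Step 1: L[0][0] = √(1) = 1.
  L[1][0] = (3) / L[0][0] = 3.
Step 2: L[1][1] = √(9) = 3.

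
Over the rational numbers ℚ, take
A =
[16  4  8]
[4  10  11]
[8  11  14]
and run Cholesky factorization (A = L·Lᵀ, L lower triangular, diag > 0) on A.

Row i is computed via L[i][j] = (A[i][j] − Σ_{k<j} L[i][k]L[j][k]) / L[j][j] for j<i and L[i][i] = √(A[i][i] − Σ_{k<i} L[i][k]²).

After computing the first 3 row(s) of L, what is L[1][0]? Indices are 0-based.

Step 1: L[0][0] = √(16) = 4.
  L[1][0] = (4) / L[0][0] = 1.
Step 2: L[1][1] = √(9) = 3.
  L[2][0] = (8) / L[0][0] = 2.
  L[2][1] = (9) / L[1][1] = 3.
Step 3: L[2][2] = √(1) = 1.

L[1][0] = 1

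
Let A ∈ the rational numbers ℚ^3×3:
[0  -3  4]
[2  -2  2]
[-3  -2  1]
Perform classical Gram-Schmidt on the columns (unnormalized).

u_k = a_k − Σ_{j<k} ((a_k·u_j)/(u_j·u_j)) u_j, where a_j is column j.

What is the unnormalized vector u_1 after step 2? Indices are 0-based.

u_1 = (-3, -30/13, -20/13)

Step 1: u_0 = a_0 = (0, 2, -3).
Step 2: u_1 = a_1 − (2/13)·u_0 = (-3, -30/13, -20/13).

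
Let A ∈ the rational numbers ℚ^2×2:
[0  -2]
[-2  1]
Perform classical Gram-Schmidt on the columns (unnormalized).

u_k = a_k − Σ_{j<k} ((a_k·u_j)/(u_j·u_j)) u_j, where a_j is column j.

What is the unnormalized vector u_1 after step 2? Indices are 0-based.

Step 1: u_0 = a_0 = (0, -2).
Step 2: u_1 = a_1 − (-1/2)·u_0 = (-2, 0).

u_1 = (-2, 0)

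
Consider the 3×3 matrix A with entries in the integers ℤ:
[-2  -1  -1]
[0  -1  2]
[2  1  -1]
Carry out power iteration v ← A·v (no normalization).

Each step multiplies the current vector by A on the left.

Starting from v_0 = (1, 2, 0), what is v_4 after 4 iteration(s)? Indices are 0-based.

v_4 = (18, 110, -90)

v_0 = (1, 2, 0).
v_1 = A·v_0 = (-4, -2, 4).
v_2 = A·v_1 = (6, 10, -14).
v_3 = A·v_2 = (-8, -38, 36).
v_4 = A·v_3 = (18, 110, -90).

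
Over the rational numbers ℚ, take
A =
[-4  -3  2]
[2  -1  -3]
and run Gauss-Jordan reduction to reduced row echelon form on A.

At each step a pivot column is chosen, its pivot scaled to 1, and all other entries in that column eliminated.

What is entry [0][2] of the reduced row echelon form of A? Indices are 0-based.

M[0][2] = -11/10

pivot(0,0)=-4: scale R0 → (1, 3/4, -1/2)
  clear (1,0): R1 −= (2)R0 → (0, -5/2, -2)
pivot(1,1)=-5/2: scale R1 → (0, 1, 4/5)
  clear (0,1): R0 −= (3/4)R1 → (1, 0, -11/10)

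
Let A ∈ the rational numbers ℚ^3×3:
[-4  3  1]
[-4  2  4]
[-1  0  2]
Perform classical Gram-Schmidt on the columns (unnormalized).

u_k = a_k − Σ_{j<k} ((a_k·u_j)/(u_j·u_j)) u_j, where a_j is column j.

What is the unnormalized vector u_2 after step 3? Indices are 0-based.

Step 1: u_0 = a_0 = (-4, -4, -1).
Step 2: u_1 = a_1 − (-20/33)·u_0 = (19/33, -14/33, -20/33).
Step 3: u_2 = a_2 − (-2/3)·u_0 − (-77/29)·u_1 = (-4/29, 6/29, -8/29).

u_2 = (-4/29, 6/29, -8/29)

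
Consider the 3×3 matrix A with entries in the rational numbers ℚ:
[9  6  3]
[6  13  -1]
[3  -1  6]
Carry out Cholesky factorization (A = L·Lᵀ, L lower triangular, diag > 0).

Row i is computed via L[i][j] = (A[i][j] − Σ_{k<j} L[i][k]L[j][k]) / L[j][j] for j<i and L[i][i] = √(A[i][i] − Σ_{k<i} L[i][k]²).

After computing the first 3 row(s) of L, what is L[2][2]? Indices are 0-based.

L[2][2] = 2

Step 1: L[0][0] = √(9) = 3.
  L[1][0] = (6) / L[0][0] = 2.
Step 2: L[1][1] = √(9) = 3.
  L[2][0] = (3) / L[0][0] = 1.
  L[2][1] = (-3) / L[1][1] = -1.
Step 3: L[2][2] = √(4) = 2.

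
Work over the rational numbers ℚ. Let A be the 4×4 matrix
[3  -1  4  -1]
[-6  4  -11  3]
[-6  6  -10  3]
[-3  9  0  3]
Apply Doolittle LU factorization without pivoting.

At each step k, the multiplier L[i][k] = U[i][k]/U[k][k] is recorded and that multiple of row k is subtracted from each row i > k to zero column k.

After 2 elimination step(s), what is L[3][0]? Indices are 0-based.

Step 1: pivot at (0,0) is 3.
  row1 ← row1 − (-2)·row0  ⇒  L[1][0]=-2, U row1=(0, 2, -3, 1)
  row2 ← row2 − (-2)·row0  ⇒  L[2][0]=-2, U row2=(0, 4, -2, 1)
  row3 ← row3 − (-1)·row0  ⇒  L[3][0]=-1, U row3=(0, 8, 4, 2)
Step 2: pivot at (1,1) is 2.
  row2 ← row2 − (2)·row1  ⇒  L[2][1]=2, U row2=(0, 0, 4, -1)
  row3 ← row3 − (4)·row1  ⇒  L[3][1]=4, U row3=(0, 0, 16, -2)

L[3][0] = -1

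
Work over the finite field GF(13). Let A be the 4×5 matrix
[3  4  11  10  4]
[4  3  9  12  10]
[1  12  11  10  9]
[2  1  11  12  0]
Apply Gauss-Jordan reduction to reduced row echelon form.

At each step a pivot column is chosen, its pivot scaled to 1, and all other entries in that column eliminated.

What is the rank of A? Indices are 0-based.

pivot(0,0)=3: scale R0 → (1, 10, 8, 12, 10)
  clear (1,0): R1 −= (4)R0 → (0, 2, 3, 3, 9)
  clear (2,0): R2 −= (1)R0 → (0, 2, 3, 11, 12)
  clear (3,0): R3 −= (2)R0 → (0, 7, 8, 1, 6)
pivot(1,1)=2: scale R1 → (0, 1, 8, 8, 11)
  clear (0,1): R0 −= (10)R1 → (1, 0, 6, 10, 4)
  clear (2,1): R2 −= (2)R1 → (0, 0, 0, 8, 3)
  clear (3,1): R3 −= (7)R1 → (0, 0, 4, 10, 7)
pivot(2,2): swap R2↔R3
pivot(2,2)=4: scale R2 → (0, 0, 1, 9, 5)
  clear (0,2): R0 −= (6)R2 → (1, 0, 0, 8, 0)
  clear (1,2): R1 −= (8)R2 → (0, 1, 0, 1, 10)
pivot(3,3)=8: scale R3 → (0, 0, 0, 1, 2)
  clear (0,3): R0 −= (8)R3 → (1, 0, 0, 0, 10)
  clear (1,3): R1 −= (1)R3 → (0, 1, 0, 0, 8)
  clear (2,3): R2 −= (9)R3 → (0, 0, 1, 0, 0)

rank = 4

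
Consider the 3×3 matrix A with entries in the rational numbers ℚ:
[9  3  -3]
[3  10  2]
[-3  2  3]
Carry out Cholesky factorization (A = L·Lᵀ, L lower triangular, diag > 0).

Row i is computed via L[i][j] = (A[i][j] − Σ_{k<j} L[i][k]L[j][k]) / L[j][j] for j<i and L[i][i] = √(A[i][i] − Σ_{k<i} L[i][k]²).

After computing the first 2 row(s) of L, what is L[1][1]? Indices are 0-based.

L[1][1] = 3

Step 1: L[0][0] = √(9) = 3.
  L[1][0] = (3) / L[0][0] = 1.
Step 2: L[1][1] = √(9) = 3.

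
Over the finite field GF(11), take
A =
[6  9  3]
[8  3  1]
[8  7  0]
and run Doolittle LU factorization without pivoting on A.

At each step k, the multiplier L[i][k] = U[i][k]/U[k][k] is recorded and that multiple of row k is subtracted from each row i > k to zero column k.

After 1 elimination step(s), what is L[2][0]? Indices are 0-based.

L[2][0] = 5

[col 0] pivot 6
  R1 -= 5*R0 → (0, 2, 8)  (L[1][0] := 5)
  R2 -= 5*R0 → (0, 6, 7)  (L[2][0] := 5)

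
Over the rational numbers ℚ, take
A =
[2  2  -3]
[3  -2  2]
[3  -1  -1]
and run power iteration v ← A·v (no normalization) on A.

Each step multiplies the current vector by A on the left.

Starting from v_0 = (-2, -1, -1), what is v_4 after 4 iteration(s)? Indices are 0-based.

v_4 = (-20, -91, -55)

v_0 = (-2, -1, -1).
v_1 = A·v_0 = (-3, -6, -4).
v_2 = A·v_1 = (-6, -5, 1).
v_3 = A·v_2 = (-25, -6, -14).
v_4 = A·v_3 = (-20, -91, -55).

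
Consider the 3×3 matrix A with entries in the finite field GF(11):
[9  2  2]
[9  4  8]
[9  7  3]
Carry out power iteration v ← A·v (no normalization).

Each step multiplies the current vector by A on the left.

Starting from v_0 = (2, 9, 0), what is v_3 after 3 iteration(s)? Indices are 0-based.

v_3 = (9, 3, 8)

v_0 = (2, 9, 0).
v_1 = A·v_0 = (3, 10, 4).
v_2 = A·v_1 = (0, 0, 10).
v_3 = A·v_2 = (9, 3, 8).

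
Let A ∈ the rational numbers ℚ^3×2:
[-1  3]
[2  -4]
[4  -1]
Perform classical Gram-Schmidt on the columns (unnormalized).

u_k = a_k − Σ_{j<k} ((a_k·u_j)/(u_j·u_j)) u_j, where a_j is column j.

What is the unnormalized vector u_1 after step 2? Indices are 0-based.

Step 1: u_0 = a_0 = (-1, 2, 4).
Step 2: u_1 = a_1 − (-5/7)·u_0 = (16/7, -18/7, 13/7).

u_1 = (16/7, -18/7, 13/7)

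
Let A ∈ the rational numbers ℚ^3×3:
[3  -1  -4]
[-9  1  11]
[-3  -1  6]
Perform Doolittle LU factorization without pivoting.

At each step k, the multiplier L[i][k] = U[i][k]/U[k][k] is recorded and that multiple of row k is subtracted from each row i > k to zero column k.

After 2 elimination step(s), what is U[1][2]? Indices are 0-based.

Step 1: pivot at (0,0) is 3.
  row1 ← row1 − (-3)·row0  ⇒  L[1][0]=-3, U row1=(0, -2, -1)
  row2 ← row2 − (-1)·row0  ⇒  L[2][0]=-1, U row2=(0, -2, 2)
Step 2: pivot at (1,1) is -2.
  row2 ← row2 − (1)·row1  ⇒  L[2][1]=1, U row2=(0, 0, 3)

U[1][2] = -1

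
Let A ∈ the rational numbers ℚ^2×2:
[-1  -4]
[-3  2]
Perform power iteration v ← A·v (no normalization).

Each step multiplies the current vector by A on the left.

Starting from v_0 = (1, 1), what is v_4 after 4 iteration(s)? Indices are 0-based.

v_4 = (65, 181)

v_0 = (1, 1).
v_1 = A·v_0 = (-5, -1).
v_2 = A·v_1 = (9, 13).
v_3 = A·v_2 = (-61, -1).
v_4 = A·v_3 = (65, 181).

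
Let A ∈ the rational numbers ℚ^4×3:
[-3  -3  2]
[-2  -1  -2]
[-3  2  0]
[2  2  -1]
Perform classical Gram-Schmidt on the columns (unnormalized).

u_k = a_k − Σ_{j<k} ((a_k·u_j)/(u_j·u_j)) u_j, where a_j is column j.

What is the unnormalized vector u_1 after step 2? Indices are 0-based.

u_1 = (-51/26, -4/13, 79/26, 17/13)

Step 1: u_0 = a_0 = (-3, -2, -3, 2).
Step 2: u_1 = a_1 − (9/26)·u_0 = (-51/26, -4/13, 79/26, 17/13).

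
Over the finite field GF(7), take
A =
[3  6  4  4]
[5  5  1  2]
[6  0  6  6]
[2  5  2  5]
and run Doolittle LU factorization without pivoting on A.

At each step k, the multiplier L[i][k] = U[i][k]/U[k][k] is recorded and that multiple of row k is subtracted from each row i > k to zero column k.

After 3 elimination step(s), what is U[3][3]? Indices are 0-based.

k=0: U[0][0]=3
  eliminate (1,0): mult=4, new row 1: (0, 2, 6, 0); set L[1][0]=4
  eliminate (2,0): mult=2, new row 2: (0, 2, 5, 5); set L[2][0]=2
  eliminate (3,0): mult=3, new row 3: (0, 1, 4, 0); set L[3][0]=3
k=1: U[1][1]=2
  eliminate (2,1): mult=1, new row 2: (0, 0, 6, 5); set L[2][1]=1
  eliminate (3,1): mult=4, new row 3: (0, 0, 1, 0); set L[3][1]=4
k=2: U[2][2]=6
  eliminate (3,2): mult=6, new row 3: (0, 0, 0, 5); set L[3][2]=6

U[3][3] = 5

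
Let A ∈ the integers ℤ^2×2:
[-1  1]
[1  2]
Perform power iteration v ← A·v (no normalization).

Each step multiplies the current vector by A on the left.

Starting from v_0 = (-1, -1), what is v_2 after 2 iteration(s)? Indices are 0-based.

v_2 = (-3, -6)

v_0 = (-1, -1).
v_1 = A·v_0 = (0, -3).
v_2 = A·v_1 = (-3, -6).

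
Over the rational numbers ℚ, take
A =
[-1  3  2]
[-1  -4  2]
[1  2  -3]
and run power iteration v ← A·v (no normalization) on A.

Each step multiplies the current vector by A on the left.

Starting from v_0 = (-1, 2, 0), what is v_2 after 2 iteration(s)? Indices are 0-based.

v_0 = (-1, 2, 0).
v_1 = A·v_0 = (7, -7, 3).
v_2 = A·v_1 = (-22, 27, -16).

v_2 = (-22, 27, -16)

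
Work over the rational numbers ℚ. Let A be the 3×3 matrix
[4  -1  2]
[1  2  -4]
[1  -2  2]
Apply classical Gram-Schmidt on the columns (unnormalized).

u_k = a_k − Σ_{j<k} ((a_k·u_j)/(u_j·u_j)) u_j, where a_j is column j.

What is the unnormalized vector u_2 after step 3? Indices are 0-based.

u_2 = (36/73, -63/73, -81/73)

Step 1: u_0 = a_0 = (4, 1, 1).
Step 2: u_1 = a_1 − (-2/9)·u_0 = (-1/9, 20/9, -16/9).
Step 3: u_2 = a_2 − (1/3)·u_0 − (-114/73)·u_1 = (36/73, -63/73, -81/73).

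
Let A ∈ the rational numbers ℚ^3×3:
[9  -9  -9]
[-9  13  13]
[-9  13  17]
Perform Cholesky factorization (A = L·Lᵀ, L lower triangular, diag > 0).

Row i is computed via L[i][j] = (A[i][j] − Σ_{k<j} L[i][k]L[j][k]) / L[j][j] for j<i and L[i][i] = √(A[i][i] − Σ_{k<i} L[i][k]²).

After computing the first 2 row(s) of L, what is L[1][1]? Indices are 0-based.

L[1][1] = 2

Step 1: L[0][0] = √(9) = 3.
  L[1][0] = (-9) / L[0][0] = -3.
Step 2: L[1][1] = √(4) = 2.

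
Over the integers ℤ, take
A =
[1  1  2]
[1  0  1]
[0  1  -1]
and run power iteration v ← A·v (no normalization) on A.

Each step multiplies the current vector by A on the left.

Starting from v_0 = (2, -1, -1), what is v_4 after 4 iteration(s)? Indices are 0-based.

v_0 = (2, -1, -1).
v_1 = A·v_0 = (-1, 1, 0).
v_2 = A·v_1 = (0, -1, 1).
v_3 = A·v_2 = (1, 1, -2).
v_4 = A·v_3 = (-2, -1, 3).

v_4 = (-2, -1, 3)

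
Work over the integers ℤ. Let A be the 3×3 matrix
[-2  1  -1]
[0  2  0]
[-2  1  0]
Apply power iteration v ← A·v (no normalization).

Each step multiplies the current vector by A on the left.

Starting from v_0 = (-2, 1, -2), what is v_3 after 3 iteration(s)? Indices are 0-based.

v_3 = (50, 8, 38)

v_0 = (-2, 1, -2).
v_1 = A·v_0 = (7, 2, 5).
v_2 = A·v_1 = (-17, 4, -12).
v_3 = A·v_2 = (50, 8, 38).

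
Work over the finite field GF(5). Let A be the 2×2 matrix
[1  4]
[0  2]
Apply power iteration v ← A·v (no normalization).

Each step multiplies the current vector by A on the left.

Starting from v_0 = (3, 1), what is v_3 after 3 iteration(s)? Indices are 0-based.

v_0 = (3, 1).
v_1 = A·v_0 = (2, 2).
v_2 = A·v_1 = (0, 4).
v_3 = A·v_2 = (1, 3).

v_3 = (1, 3)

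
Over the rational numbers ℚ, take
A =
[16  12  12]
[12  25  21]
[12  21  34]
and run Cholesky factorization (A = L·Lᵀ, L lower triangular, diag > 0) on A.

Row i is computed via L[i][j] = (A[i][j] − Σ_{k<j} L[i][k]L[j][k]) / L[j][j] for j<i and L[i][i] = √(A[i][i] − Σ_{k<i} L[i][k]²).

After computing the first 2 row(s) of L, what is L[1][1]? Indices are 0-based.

Step 1: L[0][0] = √(16) = 4.
  L[1][0] = (12) / L[0][0] = 3.
Step 2: L[1][1] = √(16) = 4.

L[1][1] = 4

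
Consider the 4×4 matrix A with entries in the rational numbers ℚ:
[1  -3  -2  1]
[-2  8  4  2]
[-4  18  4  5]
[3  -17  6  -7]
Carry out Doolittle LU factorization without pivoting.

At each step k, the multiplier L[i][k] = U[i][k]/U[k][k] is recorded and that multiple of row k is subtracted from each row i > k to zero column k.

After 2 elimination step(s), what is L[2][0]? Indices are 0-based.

L[2][0] = -4

k=0: U[0][0]=1
  eliminate (1,0): mult=-2, new row 1: (0, 2, 0, 4); set L[1][0]=-2
  eliminate (2,0): mult=-4, new row 2: (0, 6, -4, 9); set L[2][0]=-4
  eliminate (3,0): mult=3, new row 3: (0, -8, 12, -10); set L[3][0]=3
k=1: U[1][1]=2
  eliminate (2,1): mult=3, new row 2: (0, 0, -4, -3); set L[2][1]=3
  eliminate (3,1): mult=-4, new row 3: (0, 0, 12, 6); set L[3][1]=-4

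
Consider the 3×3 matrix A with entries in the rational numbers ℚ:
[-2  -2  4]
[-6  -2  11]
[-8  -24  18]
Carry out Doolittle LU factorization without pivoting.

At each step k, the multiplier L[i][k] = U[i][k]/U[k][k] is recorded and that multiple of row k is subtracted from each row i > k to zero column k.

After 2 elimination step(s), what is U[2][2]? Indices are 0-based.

U[2][2] = -2

[col 0] pivot -2
  R1 -= 3*R0 → (0, 4, -1)  (L[1][0] := 3)
  R2 -= 4*R0 → (0, -16, 2)  (L[2][0] := 4)
[col 1] pivot 4
  R2 -= -4*R1 → (0, 0, -2)  (L[2][1] := -4)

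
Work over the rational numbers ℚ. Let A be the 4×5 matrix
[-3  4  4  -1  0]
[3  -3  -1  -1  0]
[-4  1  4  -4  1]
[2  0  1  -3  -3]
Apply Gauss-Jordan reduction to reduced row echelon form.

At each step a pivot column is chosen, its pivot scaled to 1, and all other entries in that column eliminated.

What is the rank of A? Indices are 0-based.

[1] R0 /= -3  ⇒  (1, -4/3, -4/3, 1/3, 0)
     R1 -= 3·R0  ⇒  (0, 1, 3, -2, 0)
     R2 -= -4·R0  ⇒  (0, -13/3, -4/3, -8/3, 1)
     R3 -= 2·R0  ⇒  (0, 8/3, 11/3, -11/3, -3)
[2] R1 /= 1  ⇒  (0, 1, 3, -2, 0)
     R0 -= -4/3·R1  ⇒  (1, 0, 8/3, -7/3, 0)
     R2 -= -13/3·R1  ⇒  (0, 0, 35/3, -34/3, 1)
     R3 -= 8/3·R1  ⇒  (0, 0, -13/3, 5/3, -3)
[3] R2 /= 35/3  ⇒  (0, 0, 1, -34/35, 3/35)
     R0 -= 8/3·R2  ⇒  (1, 0, 0, 9/35, -8/35)
     R1 -= 3·R2  ⇒  (0, 1, 0, 32/35, -9/35)
     R3 -= -13/3·R2  ⇒  (0, 0, 0, -89/35, -92/35)
[4] R3 /= -89/35  ⇒  (0, 0, 0, 1, 92/89)
     R0 -= 9/35·R3  ⇒  (1, 0, 0, 0, -44/89)
     R1 -= 32/35·R3  ⇒  (0, 1, 0, 0, -107/89)
     R2 -= -34/35·R3  ⇒  (0, 0, 1, 0, 97/89)

rank = 4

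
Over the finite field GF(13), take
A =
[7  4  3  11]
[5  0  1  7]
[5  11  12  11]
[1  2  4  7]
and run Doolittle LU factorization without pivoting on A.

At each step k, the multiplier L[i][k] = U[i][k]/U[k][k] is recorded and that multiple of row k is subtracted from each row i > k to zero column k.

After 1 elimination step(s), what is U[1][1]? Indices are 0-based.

U[1][1] = 12

[col 0] pivot 7
  R1 -= 10*R0 → (0, 12, 10, 1)  (L[1][0] := 10)
  R2 -= 10*R0 → (0, 10, 8, 5)  (L[2][0] := 10)
  R3 -= 2*R0 → (0, 7, 11, 11)  (L[3][0] := 2)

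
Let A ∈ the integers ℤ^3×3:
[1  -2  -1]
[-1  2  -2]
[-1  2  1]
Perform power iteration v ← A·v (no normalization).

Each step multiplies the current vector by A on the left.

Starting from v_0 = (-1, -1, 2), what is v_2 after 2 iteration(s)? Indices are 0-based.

v_0 = (-1, -1, 2).
v_1 = A·v_0 = (-1, -5, 1).
v_2 = A·v_1 = (8, -11, -8).

v_2 = (8, -11, -8)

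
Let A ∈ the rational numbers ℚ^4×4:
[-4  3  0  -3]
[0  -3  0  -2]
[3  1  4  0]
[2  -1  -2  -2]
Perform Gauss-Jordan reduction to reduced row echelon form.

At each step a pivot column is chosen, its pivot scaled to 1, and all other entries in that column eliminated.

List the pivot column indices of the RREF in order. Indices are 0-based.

pivot columns: 0, 1, 2, 3

step 1: normalize row 0 (÷-4) = (1, -3/4, 0, 3/4)
  row 2: subtract 3×row0 = (0, 13/4, 4, -9/4)
  row 3: subtract 2×row0 = (0, 1/2, -2, -7/2)
step 2: normalize row 1 (÷-3) = (0, 1, 0, 2/3)
  row 0: subtract -3/4×row1 = (1, 0, 0, 5/4)
  row 2: subtract 13/4×row1 = (0, 0, 4, -53/12)
  row 3: subtract 1/2×row1 = (0, 0, -2, -23/6)
step 3: normalize row 2 (÷4) = (0, 0, 1, -53/48)
  row 3: subtract -2×row2 = (0, 0, 0, -145/24)
step 4: normalize row 3 (÷-145/24) = (0, 0, 0, 1)
  row 0: subtract 5/4×row3 = (1, 0, 0, 0)
  row 1: subtract 2/3×row3 = (0, 1, 0, 0)
  row 2: subtract -53/48×row3 = (0, 0, 1, 0)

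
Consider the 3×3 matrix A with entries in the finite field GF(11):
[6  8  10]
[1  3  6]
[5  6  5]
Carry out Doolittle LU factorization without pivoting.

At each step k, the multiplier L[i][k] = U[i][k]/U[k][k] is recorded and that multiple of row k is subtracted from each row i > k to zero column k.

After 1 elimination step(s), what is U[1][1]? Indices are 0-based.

[col 0] pivot 6
  R1 -= 2*R0 → (0, 9, 8)  (L[1][0] := 2)
  R2 -= 10*R0 → (0, 3, 4)  (L[2][0] := 10)

U[1][1] = 9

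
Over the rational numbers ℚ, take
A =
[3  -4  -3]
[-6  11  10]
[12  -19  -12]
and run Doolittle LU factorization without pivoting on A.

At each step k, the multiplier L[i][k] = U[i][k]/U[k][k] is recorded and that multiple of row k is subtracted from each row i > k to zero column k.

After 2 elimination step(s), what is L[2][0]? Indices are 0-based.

[col 0] pivot 3
  R1 -= -2*R0 → (0, 3, 4)  (L[1][0] := -2)
  R2 -= 4*R0 → (0, -3, 0)  (L[2][0] := 4)
[col 1] pivot 3
  R2 -= -1*R1 → (0, 0, 4)  (L[2][1] := -1)

L[2][0] = 4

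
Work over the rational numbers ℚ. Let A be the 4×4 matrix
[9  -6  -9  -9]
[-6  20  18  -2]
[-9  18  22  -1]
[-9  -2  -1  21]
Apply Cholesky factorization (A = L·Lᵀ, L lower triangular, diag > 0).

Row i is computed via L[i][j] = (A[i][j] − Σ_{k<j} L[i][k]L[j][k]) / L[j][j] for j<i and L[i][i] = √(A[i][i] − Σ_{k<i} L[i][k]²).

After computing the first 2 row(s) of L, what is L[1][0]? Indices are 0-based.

Step 1: L[0][0] = √(9) = 3.
  L[1][0] = (-6) / L[0][0] = -2.
Step 2: L[1][1] = √(16) = 4.

L[1][0] = -2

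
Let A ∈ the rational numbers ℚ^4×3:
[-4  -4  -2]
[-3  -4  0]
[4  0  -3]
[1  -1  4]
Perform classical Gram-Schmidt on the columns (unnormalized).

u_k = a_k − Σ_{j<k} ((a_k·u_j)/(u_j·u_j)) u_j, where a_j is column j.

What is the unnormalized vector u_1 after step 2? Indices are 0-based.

Step 1: u_0 = a_0 = (-4, -3, 4, 1).
Step 2: u_1 = a_1 − (9/14)·u_0 = (-10/7, -29/14, -18/7, -23/14).

u_1 = (-10/7, -29/14, -18/7, -23/14)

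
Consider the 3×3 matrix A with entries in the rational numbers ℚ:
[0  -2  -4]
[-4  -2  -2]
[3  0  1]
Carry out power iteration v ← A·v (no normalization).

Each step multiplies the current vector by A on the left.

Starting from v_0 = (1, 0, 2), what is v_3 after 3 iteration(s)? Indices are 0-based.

v_3 = (0, -22, -31)

v_0 = (1, 0, 2).
v_1 = A·v_0 = (-8, -8, 5).
v_2 = A·v_1 = (-4, 38, -19).
v_3 = A·v_2 = (0, -22, -31).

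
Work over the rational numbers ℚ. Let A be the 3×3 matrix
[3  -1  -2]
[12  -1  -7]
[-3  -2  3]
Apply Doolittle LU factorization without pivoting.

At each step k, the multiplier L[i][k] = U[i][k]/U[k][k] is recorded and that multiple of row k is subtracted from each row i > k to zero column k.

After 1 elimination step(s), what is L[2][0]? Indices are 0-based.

k=0: U[0][0]=3
  eliminate (1,0): mult=4, new row 1: (0, 3, 1); set L[1][0]=4
  eliminate (2,0): mult=-1, new row 2: (0, -3, 1); set L[2][0]=-1

L[2][0] = -1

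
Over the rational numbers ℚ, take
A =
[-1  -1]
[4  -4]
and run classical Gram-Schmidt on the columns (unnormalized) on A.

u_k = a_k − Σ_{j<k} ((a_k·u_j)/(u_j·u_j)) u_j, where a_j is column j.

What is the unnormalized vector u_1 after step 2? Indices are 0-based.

u_1 = (-32/17, -8/17)

Step 1: u_0 = a_0 = (-1, 4).
Step 2: u_1 = a_1 − (-15/17)·u_0 = (-32/17, -8/17).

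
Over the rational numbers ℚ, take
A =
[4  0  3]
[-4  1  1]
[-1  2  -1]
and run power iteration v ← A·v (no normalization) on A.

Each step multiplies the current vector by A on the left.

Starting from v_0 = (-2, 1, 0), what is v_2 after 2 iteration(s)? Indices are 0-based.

v_2 = (-20, 45, 22)

v_0 = (-2, 1, 0).
v_1 = A·v_0 = (-8, 9, 4).
v_2 = A·v_1 = (-20, 45, 22).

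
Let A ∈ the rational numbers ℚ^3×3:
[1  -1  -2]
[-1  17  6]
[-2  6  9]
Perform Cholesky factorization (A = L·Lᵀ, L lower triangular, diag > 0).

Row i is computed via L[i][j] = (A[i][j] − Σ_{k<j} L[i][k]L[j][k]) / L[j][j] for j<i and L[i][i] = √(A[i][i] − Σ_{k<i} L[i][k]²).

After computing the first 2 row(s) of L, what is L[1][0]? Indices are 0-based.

L[1][0] = -1

Step 1: L[0][0] = √(1) = 1.
  L[1][0] = (-1) / L[0][0] = -1.
Step 2: L[1][1] = √(16) = 4.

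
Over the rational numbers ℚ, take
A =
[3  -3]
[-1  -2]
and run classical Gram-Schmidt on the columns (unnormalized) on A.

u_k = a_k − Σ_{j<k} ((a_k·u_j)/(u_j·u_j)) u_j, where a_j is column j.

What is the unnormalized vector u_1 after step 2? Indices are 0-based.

Step 1: u_0 = a_0 = (3, -1).
Step 2: u_1 = a_1 − (-7/10)·u_0 = (-9/10, -27/10).

u_1 = (-9/10, -27/10)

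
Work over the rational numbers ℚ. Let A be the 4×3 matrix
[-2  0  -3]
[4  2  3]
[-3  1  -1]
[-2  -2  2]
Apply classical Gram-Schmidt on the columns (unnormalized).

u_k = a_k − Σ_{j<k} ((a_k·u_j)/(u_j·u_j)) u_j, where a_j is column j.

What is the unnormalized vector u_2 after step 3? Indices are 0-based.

u_2 = (-5/3, 13/9, 14/9, 20/9)

Step 1: u_0 = a_0 = (-2, 4, -3, -2).
Step 2: u_1 = a_1 − (3/11)·u_0 = (6/11, 10/11, 20/11, -16/11).
Step 3: u_2 = a_2 − (17/33)·u_0 − (-5/9)·u_1 = (-5/3, 13/9, 14/9, 20/9).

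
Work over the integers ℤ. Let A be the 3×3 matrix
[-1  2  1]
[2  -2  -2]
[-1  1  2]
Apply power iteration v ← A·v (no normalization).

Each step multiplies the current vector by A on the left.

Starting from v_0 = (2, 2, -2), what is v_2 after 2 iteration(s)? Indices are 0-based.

v_0 = (2, 2, -2).
v_1 = A·v_0 = (0, 4, -4).
v_2 = A·v_1 = (4, 0, -4).

v_2 = (4, 0, -4)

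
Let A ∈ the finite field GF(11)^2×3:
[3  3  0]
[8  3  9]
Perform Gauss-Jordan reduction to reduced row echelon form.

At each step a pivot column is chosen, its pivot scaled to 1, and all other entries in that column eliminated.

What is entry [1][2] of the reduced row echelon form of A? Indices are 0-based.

[1] R0 /= 3  ⇒  (1, 1, 0)
     R1 -= 8·R0  ⇒  (0, 6, 9)
[2] R1 /= 6  ⇒  (0, 1, 7)
     R0 -= 1·R1  ⇒  (1, 0, 4)

M[1][2] = 7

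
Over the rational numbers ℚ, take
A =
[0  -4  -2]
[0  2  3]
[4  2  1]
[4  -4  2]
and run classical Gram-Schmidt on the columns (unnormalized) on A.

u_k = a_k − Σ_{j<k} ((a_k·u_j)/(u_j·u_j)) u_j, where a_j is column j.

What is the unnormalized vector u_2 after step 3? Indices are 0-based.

u_2 = (-16/19, 46/19, -26/19, 26/19)

Step 1: u_0 = a_0 = (0, 0, 4, 4).
Step 2: u_1 = a_1 − (-1/4)·u_0 = (-4, 2, 3, -3).
Step 3: u_2 = a_2 − (3/8)·u_0 − (11/38)·u_1 = (-16/19, 46/19, -26/19, 26/19).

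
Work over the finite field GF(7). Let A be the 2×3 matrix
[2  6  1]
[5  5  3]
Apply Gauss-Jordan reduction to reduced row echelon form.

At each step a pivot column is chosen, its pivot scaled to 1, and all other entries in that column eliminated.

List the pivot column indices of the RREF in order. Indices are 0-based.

pivot columns: 0, 1

[1] R0 /= 2  ⇒  (1, 3, 4)
     R1 -= 5·R0  ⇒  (0, 4, 4)
[2] R1 /= 4  ⇒  (0, 1, 1)
     R0 -= 3·R1  ⇒  (1, 0, 1)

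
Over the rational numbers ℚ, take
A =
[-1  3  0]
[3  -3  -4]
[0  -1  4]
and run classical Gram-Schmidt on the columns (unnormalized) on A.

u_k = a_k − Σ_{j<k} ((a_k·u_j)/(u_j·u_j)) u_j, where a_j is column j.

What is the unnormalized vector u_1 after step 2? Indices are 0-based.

Step 1: u_0 = a_0 = (-1, 3, 0).
Step 2: u_1 = a_1 − (-6/5)·u_0 = (9/5, 3/5, -1).

u_1 = (9/5, 3/5, -1)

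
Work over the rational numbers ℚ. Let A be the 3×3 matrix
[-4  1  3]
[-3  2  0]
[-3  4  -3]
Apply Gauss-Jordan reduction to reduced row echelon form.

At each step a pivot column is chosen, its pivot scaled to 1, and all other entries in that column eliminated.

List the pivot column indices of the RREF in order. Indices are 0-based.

pivot columns: 0, 1, 2

step 1: normalize row 0 (÷-4) = (1, -1/4, -3/4)
  row 1: subtract -3×row0 = (0, 5/4, -9/4)
  row 2: subtract -3×row0 = (0, 13/4, -21/4)
step 2: normalize row 1 (÷5/4) = (0, 1, -9/5)
  row 0: subtract -1/4×row1 = (1, 0, -6/5)
  row 2: subtract 13/4×row1 = (0, 0, 3/5)
step 3: normalize row 2 (÷3/5) = (0, 0, 1)
  row 0: subtract -6/5×row2 = (1, 0, 0)
  row 1: subtract -9/5×row2 = (0, 1, 0)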